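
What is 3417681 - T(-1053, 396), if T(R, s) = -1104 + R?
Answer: 3419838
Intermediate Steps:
3417681 - T(-1053, 396) = 3417681 - (-1104 - 1053) = 3417681 - 1*(-2157) = 3417681 + 2157 = 3419838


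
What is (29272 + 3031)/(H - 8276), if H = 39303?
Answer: 32303/31027 ≈ 1.0411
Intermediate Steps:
(29272 + 3031)/(H - 8276) = (29272 + 3031)/(39303 - 8276) = 32303/31027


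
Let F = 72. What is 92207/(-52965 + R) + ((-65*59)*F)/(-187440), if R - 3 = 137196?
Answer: 84462442/32893377 ≈ 2.5678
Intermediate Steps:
R = 137199 (R = 3 + 137196 = 137199)
92207/(-52965 + R) + ((-65*59)*F)/(-187440) = 92207/(-52965 + 137199) + (-65*59*72)/(-187440) = 92207/84234 - 3835*72*(-1/187440) = 92207*(1/84234) - 276120*(-1/187440) = 92207/84234 + 2301/1562 = 84462442/32893377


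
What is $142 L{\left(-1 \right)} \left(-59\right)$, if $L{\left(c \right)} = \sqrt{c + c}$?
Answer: $- 8378 i \sqrt{2} \approx - 11848.0 i$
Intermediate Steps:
$L{\left(c \right)} = \sqrt{2} \sqrt{c}$ ($L{\left(c \right)} = \sqrt{2 c} = \sqrt{2} \sqrt{c}$)
$142 L{\left(-1 \right)} \left(-59\right) = 142 \sqrt{2} \sqrt{-1} \left(-59\right) = 142 \sqrt{2} i \left(-59\right) = 142 i \sqrt{2} \left(-59\right) = - 8378 i \sqrt{2}$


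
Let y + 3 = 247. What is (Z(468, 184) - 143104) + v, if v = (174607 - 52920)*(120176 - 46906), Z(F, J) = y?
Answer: 8915863630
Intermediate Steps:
y = 244 (y = -3 + 247 = 244)
Z(F, J) = 244
v = 8916006490 (v = 121687*73270 = 8916006490)
(Z(468, 184) - 143104) + v = (244 - 143104) + 8916006490 = -142860 + 8916006490 = 8915863630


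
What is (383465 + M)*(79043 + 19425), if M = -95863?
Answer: 28319593736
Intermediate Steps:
(383465 + M)*(79043 + 19425) = (383465 - 95863)*(79043 + 19425) = 287602*98468 = 28319593736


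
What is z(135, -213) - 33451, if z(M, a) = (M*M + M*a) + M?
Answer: -43846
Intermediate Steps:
z(M, a) = M + M**2 + M*a (z(M, a) = (M**2 + M*a) + M = M + M**2 + M*a)
z(135, -213) - 33451 = 135*(1 + 135 - 213) - 33451 = 135*(-77) - 33451 = -10395 - 33451 = -43846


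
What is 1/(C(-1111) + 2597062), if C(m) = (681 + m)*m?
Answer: 1/3074792 ≈ 3.2523e-7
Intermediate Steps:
C(m) = m*(681 + m)
1/(C(-1111) + 2597062) = 1/(-1111*(681 - 1111) + 2597062) = 1/(-1111*(-430) + 2597062) = 1/(477730 + 2597062) = 1/3074792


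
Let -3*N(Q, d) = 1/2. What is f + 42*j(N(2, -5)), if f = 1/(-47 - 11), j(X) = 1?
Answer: 2435/58 ≈ 41.983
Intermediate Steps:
N(Q, d) = -1/6 (N(Q, d) = -1/(3*2) = -1/3*1/2 = -1/6)
f = -1/58 (f = 1/(-58) = -1/58 ≈ -0.017241)
f + 42*j(N(2, -5)) = -1/58 + 42*1 = -1/58 + 42 = 2435/58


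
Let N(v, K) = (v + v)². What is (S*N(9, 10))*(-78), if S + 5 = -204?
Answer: 5281848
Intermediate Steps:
N(v, K) = 4*v² (N(v, K) = (2*v)² = 4*v²)
S = -209 (S = -5 - 204 = -209)
(S*N(9, 10))*(-78) = -836*9²*(-78) = -836*81*(-78) = -209*324*(-78) = -67716*(-78) = 5281848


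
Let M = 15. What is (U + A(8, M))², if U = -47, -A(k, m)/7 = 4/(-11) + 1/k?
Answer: 15912121/7744 ≈ 2054.8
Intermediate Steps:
A(k, m) = 28/11 - 7/k (A(k, m) = -7*(4/(-11) + 1/k) = -7*(4*(-1/11) + 1/k) = -7*(-4/11 + 1/k) = 28/11 - 7/k)
(U + A(8, M))² = (-47 + (28/11 - 7/8))² = (-47 + 147/88)² = (-3989/88)² = 15912121/7744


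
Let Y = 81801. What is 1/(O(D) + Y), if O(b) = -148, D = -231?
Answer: 1/81653 ≈ 1.2247e-5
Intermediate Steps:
1/(O(D) + Y) = 1/(-148 + 81801) = 1/81653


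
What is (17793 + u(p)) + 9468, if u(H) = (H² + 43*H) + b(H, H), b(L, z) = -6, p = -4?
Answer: 27099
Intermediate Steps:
u(H) = -6 + H² + 43*H (u(H) = (H² + 43*H) - 6 = -6 + H² + 43*H)
(17793 + u(p)) + 9468 = (17793 + (-6 + (-4)² + 43*(-4))) + 9468 = (17793 + (-6 + 16 - 172)) + 9468 = (17793 - 162) + 9468 = 17631 + 9468 = 27099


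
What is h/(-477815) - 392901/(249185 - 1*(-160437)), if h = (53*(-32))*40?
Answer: -31989046967/39144707186 ≈ -0.81720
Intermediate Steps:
h = -67840 (h = -1696*40 = -67840)
h/(-477815) - 392901/(249185 - 1*(-160437)) = -67840/(-477815) - 392901/(249185 - 1*(-160437)) = -67840*(-1/477815) - 392901/(249185 + 160437) = 13568/95563 - 392901/409622 = -31989046967/39144707186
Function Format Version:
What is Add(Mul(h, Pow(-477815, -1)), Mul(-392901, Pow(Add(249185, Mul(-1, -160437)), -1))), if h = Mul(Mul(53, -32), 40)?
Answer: Rational(-31989046967, 39144707186) ≈ -0.81720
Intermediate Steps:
h = -67840 (h = Mul(-1696, 40) = -67840)
Add(Mul(h, Pow(-477815, -1)), Mul(-392901, Pow(Add(249185, Mul(-1, -160437)), -1))) = Add(Mul(-67840, Pow(-477815, -1)), Mul(-392901, Pow(Add(249185, Mul(-1, -160437)), -1))) = Add(Mul(-67840, Rational(-1, 477815)), Mul(-392901, Pow(Add(249185, 160437), -1))) = Add(Rational(13568, 95563), Mul(-392901, Pow(409622, -1))) = Add(Rational(13568, 95563), Mul(-392901, Rational(1, 409622))) = Add(Rational(13568, 95563), Rational(-392901, 409622)) = Rational(-31989046967, 39144707186)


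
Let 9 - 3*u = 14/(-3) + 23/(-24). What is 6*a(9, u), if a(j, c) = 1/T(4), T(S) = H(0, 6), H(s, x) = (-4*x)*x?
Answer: -1/24 ≈ -0.041667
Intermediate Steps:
u = 39/8 (u = 3 - (14/(-3) + 23/(-24))/3 = 3 - (14*(-⅓) + 23*(-1/24))/3 = 3 - (-14/3 - 23/24)/3 = 3 - ⅓*(-45/8) = 3 + 15/8 = 39/8 ≈ 4.8750)
H(s, x) = -4*x²
T(S) = -144 (T(S) = -4*6² = -4*36 = -144)
a(j, c) = -1/144 (a(j, c) = 1/(-144) = -1/144)
6*a(9, u) = 6*(-1/144) = -1/24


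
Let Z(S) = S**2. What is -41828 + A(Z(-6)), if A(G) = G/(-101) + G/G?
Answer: -4224563/101 ≈ -41827.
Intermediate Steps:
A(G) = 1 - G/101 (A(G) = G*(-1/101) + 1 = -G/101 + 1 = 1 - G/101)
-41828 + A(Z(-6)) = -41828 + (1 - 1/101*(-6)**2) = -41828 + (1 - 1/101*36) = -41828 + (1 - 36/101) = -41828 + 65/101 = -4224563/101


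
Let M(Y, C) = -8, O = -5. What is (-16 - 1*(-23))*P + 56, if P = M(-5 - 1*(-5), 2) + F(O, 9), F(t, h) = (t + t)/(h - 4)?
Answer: -14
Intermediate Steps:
F(t, h) = 2*t/(-4 + h) (F(t, h) = (2*t)/(-4 + h) = 2*t/(-4 + h))
P = -10 (P = -8 + 2*(-5)/(-4 + 9) = -8 + 2*(-5)/5 = -8 + 2*(-5)*(⅕) = -8 - 2 = -10)
(-16 - 1*(-23))*P + 56 = (-16 - 1*(-23))*(-10) + 56 = (-16 + 23)*(-10) + 56 = 7*(-10) + 56 = -70 + 56 = -14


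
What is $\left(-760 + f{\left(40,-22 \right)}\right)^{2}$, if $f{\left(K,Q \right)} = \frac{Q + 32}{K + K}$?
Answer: $\frac{36954241}{64} \approx 5.7741 \cdot 10^{5}$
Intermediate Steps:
$f{\left(K,Q \right)} = \frac{32 + Q}{2 K}$
$\left(-760 + f{\left(40,-22 \right)}\right)^{2} = \left(-760 + \frac{32 - 22}{2 \cdot 40}\right)^{2} = \left(-760 + \frac{1}{2} \cdot \frac{1}{40} \cdot 10\right)^{2} = \left(-760 + \frac{1}{8}\right)^{2} = \left(- \frac{6079}{8}\right)^{2} = \frac{36954241}{64}$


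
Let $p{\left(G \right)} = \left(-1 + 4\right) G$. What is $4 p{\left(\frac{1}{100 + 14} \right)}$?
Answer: $\frac{2}{19} \approx 0.10526$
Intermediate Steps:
$p{\left(G \right)} = 3 G$
$4 p{\left(\frac{1}{100 + 14} \right)} = 4 \frac{3}{100 + 14} = 4 \cdot \frac{3}{114} = 4 \cdot 3 \cdot \frac{1}{114} = 4 \cdot \frac{1}{38} = \frac{2}{19}$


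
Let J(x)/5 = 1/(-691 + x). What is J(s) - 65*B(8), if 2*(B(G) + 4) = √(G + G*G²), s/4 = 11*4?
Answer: 26779/103 - 65*√130 ≈ -481.12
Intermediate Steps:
s = 176 (s = 4*(11*4) = 4*44 = 176)
J(x) = 5/(-691 + x)
B(G) = -4 + √(G + G³)/2 (B(G) = -4 + √(G + G*G²)/2 = -4 + √(G + G³)/2)
J(s) - 65*B(8) = 5/(-691 + 176) - 65*(-4 + √(8 + 8³)/2) = 5/(-515) - 65*(-4 + √(8 + 512)/2) = 5*(-1/515) - 65*(-4 + √520/2) = -1/103 - 65*(-4 + (2*√130)/2) = -1/103 - 65*(-4 + √130) = -1/103 + (260 - 65*√130) = 26779/103 - 65*√130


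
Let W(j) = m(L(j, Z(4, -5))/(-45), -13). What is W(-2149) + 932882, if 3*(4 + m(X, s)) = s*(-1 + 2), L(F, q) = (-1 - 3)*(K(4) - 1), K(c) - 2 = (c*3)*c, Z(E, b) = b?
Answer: 2798621/3 ≈ 9.3287e+5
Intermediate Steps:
K(c) = 2 + 3*c² (K(c) = 2 + (c*3)*c = 2 + (3*c)*c = 2 + 3*c²)
L(F, q) = -196 (L(F, q) = (-1 - 3)*((2 + 3*4²) - 1) = -4*((2 + 3*16) - 1) = -4*((2 + 48) - 1) = -4*(50 - 1) = -4*49 = -196)
m(X, s) = -4 + s/3 (m(X, s) = -4 + (s*(-1 + 2))/3 = -4 + (s*1)/3 = -4 + s/3)
W(j) = -25/3 (W(j) = -4 + (⅓)*(-13) = -4 - 13/3 = -25/3)
W(-2149) + 932882 = -25/3 + 932882 = 2798621/3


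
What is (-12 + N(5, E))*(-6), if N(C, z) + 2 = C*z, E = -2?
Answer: 144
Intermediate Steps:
N(C, z) = -2 + C*z
(-12 + N(5, E))*(-6) = (-12 + (-2 + 5*(-2)))*(-6) = (-12 + (-2 - 10))*(-6) = (-12 - 12)*(-6) = -24*(-6) = 144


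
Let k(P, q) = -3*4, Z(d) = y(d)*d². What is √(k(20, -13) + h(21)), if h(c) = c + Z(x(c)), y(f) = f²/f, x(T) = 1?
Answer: √10 ≈ 3.1623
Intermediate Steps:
y(f) = f
Z(d) = d³ (Z(d) = d*d² = d³)
k(P, q) = -12
h(c) = 1 + c (h(c) = c + 1³ = c + 1 = 1 + c)
√(k(20, -13) + h(21)) = √(-12 + (1 + 21)) = √(-12 + 22) = √10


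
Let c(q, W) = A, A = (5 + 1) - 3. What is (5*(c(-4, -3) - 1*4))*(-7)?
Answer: 35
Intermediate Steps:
A = 3 (A = 6 - 3 = 3)
c(q, W) = 3
(5*(c(-4, -3) - 1*4))*(-7) = (5*(3 - 1*4))*(-7) = (5*(3 - 4))*(-7) = (5*(-1))*(-7) = -5*(-7) = 35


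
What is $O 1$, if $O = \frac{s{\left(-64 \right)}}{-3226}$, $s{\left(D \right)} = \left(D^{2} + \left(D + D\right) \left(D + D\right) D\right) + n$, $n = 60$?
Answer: $\frac{522210}{1613} \approx 323.75$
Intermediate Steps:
$s{\left(D \right)} = 60 + D^{2} + 4 D^{3}$ ($s{\left(D \right)} = \left(D^{2} + \left(D + D\right) \left(D + D\right) D\right) + 60 = \left(D^{2} + 2 D 2 D D\right) + 60 = \left(D^{2} + 4 D^{2} D\right) + 60 = \left(D^{2} + 4 D^{3}\right) + 60 = 60 + D^{2} + 4 D^{3}$)
$O = \frac{522210}{1613}$ ($O = \frac{60 + \left(-64\right)^{2} + 4 \left(-64\right)^{3}}{-3226} = \left(60 + 4096 + 4 \left(-262144\right)\right) \left(- \frac{1}{3226}\right) = \left(60 + 4096 - 1048576\right) \left(- \frac{1}{3226}\right) = \left(-1044420\right) \left(- \frac{1}{3226}\right) = \frac{522210}{1613} \approx 323.75$)
$O 1 = \frac{522210}{1613} \cdot 1 = \frac{522210}{1613}$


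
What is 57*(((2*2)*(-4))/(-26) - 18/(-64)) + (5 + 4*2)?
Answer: 26669/416 ≈ 64.108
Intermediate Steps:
57*(((2*2)*(-4))/(-26) - 18/(-64)) + (5 + 4*2) = 57*((4*(-4))*(-1/26) - 18*(-1/64)) + (5 + 8) = 57*(-16*(-1/26) + 9/32) + 13 = 57*(8/13 + 9/32) + 13 = 57*(373/416) + 13 = 21261/416 + 13 = 26669/416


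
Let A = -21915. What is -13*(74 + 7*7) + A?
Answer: -23514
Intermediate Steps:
-13*(74 + 7*7) + A = -13*(74 + 7*7) - 21915 = -13*(74 + 49) - 21915 = -13*123 - 21915 = -1599 - 21915 = -23514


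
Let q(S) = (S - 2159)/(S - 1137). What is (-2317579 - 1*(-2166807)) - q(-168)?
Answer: -196759787/1305 ≈ -1.5077e+5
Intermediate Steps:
q(S) = (-2159 + S)/(-1137 + S)
(-2317579 - 1*(-2166807)) - q(-168) = (-2317579 - 1*(-2166807)) - (-2159 - 168)/(-1137 - 168) = (-2317579 + 2166807) - (-2327)/(-1305) = -150772 - (-1)*(-2327)/1305 = -150772 - 1*2327/1305 = -150772 - 2327/1305 = -196759787/1305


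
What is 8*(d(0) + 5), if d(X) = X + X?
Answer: 40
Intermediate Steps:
d(X) = 2*X
8*(d(0) + 5) = 8*(2*0 + 5) = 8*(0 + 5) = 8*5 = 40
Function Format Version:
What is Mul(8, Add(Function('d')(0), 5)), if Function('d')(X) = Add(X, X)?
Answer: 40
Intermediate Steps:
Function('d')(X) = Mul(2, X)
Mul(8, Add(Function('d')(0), 5)) = Mul(8, Add(Mul(2, 0), 5)) = Mul(8, Add(0, 5)) = Mul(8, 5) = 40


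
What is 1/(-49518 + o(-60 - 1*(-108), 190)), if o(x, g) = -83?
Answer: -1/49601 ≈ -2.0161e-5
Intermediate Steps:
1/(-49518 + o(-60 - 1*(-108), 190)) = 1/(-49518 - 83) = 1/(-49601) = -1/49601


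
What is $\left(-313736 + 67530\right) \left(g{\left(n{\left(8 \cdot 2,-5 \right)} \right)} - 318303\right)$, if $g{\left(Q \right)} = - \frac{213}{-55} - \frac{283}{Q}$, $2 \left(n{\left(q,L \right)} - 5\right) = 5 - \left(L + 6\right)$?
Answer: $\frac{30175186844174}{385} \approx 7.8377 \cdot 10^{10}$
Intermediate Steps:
$n{\left(q,L \right)} = \frac{9}{2} - \frac{L}{2}$ ($n{\left(q,L \right)} = 5 + \frac{5 - \left(L + 6\right)}{2} = 5 + \frac{5 - \left(6 + L\right)}{2} = 5 + \frac{-1 - L}{2} = 5 - \left(\frac{1}{2} + \frac{L}{2}\right) = \frac{9}{2} - \frac{L}{2}$)
$g{\left(Q \right)} = \frac{213}{55} - \frac{283}{Q}$ ($g{\left(Q \right)} = \left(-213\right) \left(- \frac{1}{55}\right) - \frac{283}{Q} = \frac{213}{55} - \frac{283}{Q}$)
$\left(-313736 + 67530\right) \left(g{\left(n{\left(8 \cdot 2,-5 \right)} \right)} - 318303\right) = \left(-313736 + 67530\right) \left(\left(\frac{213}{55} - \frac{283}{\frac{9}{2} - - \frac{5}{2}}\right) - 318303\right) = - 246206 \left(\left(\frac{213}{55} - \frac{283}{\frac{9}{2} + \frac{5}{2}}\right) - 318303\right) = - 246206 \left(\left(\frac{213}{55} - \frac{283}{7}\right) - 318303\right) = - 246206 \left(- \frac{14074}{385} - 318303\right) = \left(-246206\right) \left(- \frac{122560729}{385}\right) = \frac{30175186844174}{385}$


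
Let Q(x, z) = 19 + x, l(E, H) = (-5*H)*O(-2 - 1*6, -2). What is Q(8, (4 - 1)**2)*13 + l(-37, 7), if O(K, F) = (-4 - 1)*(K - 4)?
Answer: -1749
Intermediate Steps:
O(K, F) = 20 - 5*K (O(K, F) = -5*(-4 + K) = 20 - 5*K)
l(E, H) = -300*H (l(E, H) = (-5*H)*(20 - 5*(-2 - 1*6)) = (-5*H)*(20 - 5*(-2 - 6)) = (-5*H)*(20 - 5*(-8)) = (-5*H)*(20 + 40) = -5*H*60 = -300*H)
Q(8, (4 - 1)**2)*13 + l(-37, 7) = (19 + 8)*13 - 300*7 = 27*13 - 2100 = 351 - 2100 = -1749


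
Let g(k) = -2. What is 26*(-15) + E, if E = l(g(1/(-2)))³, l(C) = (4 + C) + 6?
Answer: 122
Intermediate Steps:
l(C) = 10 + C
E = 512 (E = (10 - 2)³ = 8³ = 512)
26*(-15) + E = 26*(-15) + 512 = -390 + 512 = 122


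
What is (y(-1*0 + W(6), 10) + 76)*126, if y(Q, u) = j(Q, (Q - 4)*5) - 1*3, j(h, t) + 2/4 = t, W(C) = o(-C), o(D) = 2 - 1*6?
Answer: 4095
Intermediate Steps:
o(D) = -4 (o(D) = 2 - 6 = -4)
W(C) = -4
j(h, t) = -½ + t
y(Q, u) = -47/2 + 5*Q (y(Q, u) = (-½ + (Q - 4)*5) - 1*3 = (-½ + (-4 + Q)*5) - 3 = (-½ + (-20 + 5*Q)) - 3 = (-41/2 + 5*Q) - 3 = -47/2 + 5*Q)
(y(-1*0 + W(6), 10) + 76)*126 = ((-47/2 + 5*(-1*0 - 4)) + 76)*126 = ((-47/2 + 5*(0 - 4)) + 76)*126 = ((-47/2 + 5*(-4)) + 76)*126 = ((-47/2 - 20) + 76)*126 = (-87/2 + 76)*126 = (65/2)*126 = 4095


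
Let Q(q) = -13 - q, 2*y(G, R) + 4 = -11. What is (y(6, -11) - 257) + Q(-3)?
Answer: -549/2 ≈ -274.50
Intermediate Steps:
y(G, R) = -15/2 (y(G, R) = -2 + (½)*(-11) = -2 - 11/2 = -15/2)
(y(6, -11) - 257) + Q(-3) = (-15/2 - 257) + (-13 - 1*(-3)) = -529/2 + (-13 + 3) = -529/2 - 10 = -549/2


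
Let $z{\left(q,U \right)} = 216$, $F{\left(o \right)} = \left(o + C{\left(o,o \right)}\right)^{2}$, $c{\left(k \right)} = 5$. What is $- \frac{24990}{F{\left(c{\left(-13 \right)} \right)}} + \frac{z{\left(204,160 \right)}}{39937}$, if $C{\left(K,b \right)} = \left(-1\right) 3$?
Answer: $- \frac{499012383}{79874} \approx -6247.5$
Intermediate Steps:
$C{\left(K,b \right)} = -3$
$F{\left(o \right)} = \left(-3 + o\right)^{2}$ ($F{\left(o \right)} = \left(o - 3\right)^{2} = \left(-3 + o\right)^{2}$)
$- \frac{24990}{F{\left(c{\left(-13 \right)} \right)}} + \frac{z{\left(204,160 \right)}}{39937} = - \frac{24990}{\left(-3 + 5\right)^{2}} + \frac{216}{39937} = - \frac{24990}{2^{2}} + 216 \cdot \frac{1}{39937} = - \frac{24990}{4} + \frac{216}{39937} = \left(-24990\right) \frac{1}{4} + \frac{216}{39937} = - \frac{12495}{2} + \frac{216}{39937} = - \frac{499012383}{79874}$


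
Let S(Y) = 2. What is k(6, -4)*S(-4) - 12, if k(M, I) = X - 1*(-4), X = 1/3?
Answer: -10/3 ≈ -3.3333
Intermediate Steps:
X = ⅓ ≈ 0.33333
k(M, I) = 13/3 (k(M, I) = ⅓ - 1*(-4) = ⅓ + 4 = 13/3)
k(6, -4)*S(-4) - 12 = (13/3)*2 - 12 = 26/3 - 12 = -10/3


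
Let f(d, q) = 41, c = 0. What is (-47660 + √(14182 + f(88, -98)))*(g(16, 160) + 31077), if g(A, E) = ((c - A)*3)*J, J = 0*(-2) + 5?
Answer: -1469691420 + 30837*√14223 ≈ -1.4660e+9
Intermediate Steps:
J = 5 (J = 0 + 5 = 5)
g(A, E) = -15*A (g(A, E) = ((0 - A)*3)*5 = (-A*3)*5 = -3*A*5 = -15*A)
(-47660 + √(14182 + f(88, -98)))*(g(16, 160) + 31077) = (-47660 + √(14182 + 41))*(-15*16 + 31077) = (-47660 + √14223)*(-240 + 31077) = (-47660 + √14223)*30837 = -1469691420 + 30837*√14223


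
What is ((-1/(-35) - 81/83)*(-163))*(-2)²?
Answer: 1794304/2905 ≈ 617.66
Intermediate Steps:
((-1/(-35) - 81/83)*(-163))*(-2)² = ((-1*(-1/35) - 81*1/83)*(-163))*4 = ((1/35 - 81/83)*(-163))*4 = -2752/2905*(-163)*4 = (448576/2905)*4 = 1794304/2905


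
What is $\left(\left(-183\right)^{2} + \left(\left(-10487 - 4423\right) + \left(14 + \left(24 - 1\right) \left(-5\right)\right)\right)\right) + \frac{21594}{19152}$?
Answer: $\frac{58985375}{3192} \approx 18479.0$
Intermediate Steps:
$\left(\left(-183\right)^{2} + \left(\left(-10487 - 4423\right) + \left(14 + \left(24 - 1\right) \left(-5\right)\right)\right)\right) + \frac{21594}{19152} = \left(33489 - \left(14896 - \left(24 - 1\right) \left(-5\right)\right)\right) + 21594 \cdot \frac{1}{19152} = \left(33489 + \left(-14910 + \left(14 + 23 \left(-5\right)\right)\right)\right) + \frac{3599}{3192} = \left(33489 + \left(-14910 + \left(14 - 115\right)\right)\right) + \frac{3599}{3192} = \left(33489 - 15011\right) + \frac{3599}{3192} = 18478 + \frac{3599}{3192} = \frac{58985375}{3192}$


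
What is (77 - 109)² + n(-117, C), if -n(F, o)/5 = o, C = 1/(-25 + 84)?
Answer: 60411/59 ≈ 1023.9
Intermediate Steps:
C = 1/59 ≈ 0.016949
n(F, o) = -5*o
(77 - 109)² + n(-117, C) = (77 - 109)² - 5*1/59 = (-32)² - 5/59 = 1024 - 5/59 = 60411/59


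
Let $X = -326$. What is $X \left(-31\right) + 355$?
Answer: $10461$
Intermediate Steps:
$X \left(-31\right) + 355 = \left(-326\right) \left(-31\right) + 355 = 10106 + 355 = 10461$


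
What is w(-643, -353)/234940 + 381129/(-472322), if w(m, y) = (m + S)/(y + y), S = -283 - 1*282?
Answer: -7902049650073/9792866932510 ≈ -0.80692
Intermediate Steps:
S = -565 (S = -283 - 282 = -565)
w(m, y) = (-565 + m)/(2*y) (w(m, y) = (m - 565)/(y + y) = (-565 + m)/((2*y)) = (-565 + m)*(1/(2*y)) = (-565 + m)/(2*y))
w(-643, -353)/234940 + 381129/(-472322) = ((½)*(-565 - 643)/(-353))/234940 + 381129/(-472322) = ((½)*(-1/353)*(-1208))*(1/234940) + 381129*(-1/472322) = (604/353)*(1/234940) - 381129/472322 = 151/20733455 - 381129/472322 = -7902049650073/9792866932510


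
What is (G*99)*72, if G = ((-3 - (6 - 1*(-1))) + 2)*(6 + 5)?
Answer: -627264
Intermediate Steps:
G = -88 (G = ((-3 - (6 + 1)) + 2)*11 = ((-3 - 1*7) + 2)*11 = ((-3 - 7) + 2)*11 = (-10 + 2)*11 = -8*11 = -88)
(G*99)*72 = -88*99*72 = -8712*72 = -627264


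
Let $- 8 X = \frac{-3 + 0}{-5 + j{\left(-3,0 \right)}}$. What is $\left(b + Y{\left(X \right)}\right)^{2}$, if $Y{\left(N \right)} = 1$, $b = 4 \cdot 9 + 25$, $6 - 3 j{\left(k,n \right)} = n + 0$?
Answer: $3844$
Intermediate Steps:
$j{\left(k,n \right)} = 2 - \frac{n}{3}$ ($j{\left(k,n \right)} = 2 - \frac{n + 0}{3} = 2 - \frac{n}{3}$)
$b = 61$ ($b = 36 + 25 = 61$)
$X = - \frac{1}{8}$ ($X = - \frac{\left(-3 + 0\right) \frac{1}{-5 + \left(2 - 0\right)}}{8} = - \frac{\left(-3\right) \frac{1}{-5 + \left(2 + 0\right)}}{8} = - \frac{\left(-3\right) \frac{1}{-5 + 2}}{8} = - \frac{\left(-3\right) \frac{1}{-3}}{8} = - \frac{\left(-3\right) \left(- \frac{1}{3}\right)}{8} = \left(- \frac{1}{8}\right) 1 = - \frac{1}{8} \approx -0.125$)
$\left(b + Y{\left(X \right)}\right)^{2} = \left(61 + 1\right)^{2} = 62^{2} = 3844$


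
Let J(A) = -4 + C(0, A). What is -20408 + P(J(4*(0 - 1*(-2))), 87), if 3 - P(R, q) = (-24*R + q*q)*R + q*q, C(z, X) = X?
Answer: -57866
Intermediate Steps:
J(A) = -4 + A
P(R, q) = 3 - q**2 - R*(q**2 - 24*R) (P(R, q) = 3 - ((-24*R + q*q)*R + q*q) = 3 - ((-24*R + q**2)*R + q**2) = 3 - ((q**2 - 24*R)*R + q**2) = 3 - (R*(q**2 - 24*R) + q**2) = 3 - (q**2 + R*(q**2 - 24*R)) = 3 + (-q**2 - R*(q**2 - 24*R)) = 3 - q**2 - R*(q**2 - 24*R))
-20408 + P(J(4*(0 - 1*(-2))), 87) = -20408 + (3 - 1*87**2 + 24*(-4 + 4*(0 - 1*(-2)))**2 - 1*(-4 + 4*(0 - 1*(-2)))*87**2) = -20408 + (3 - 1*7569 + 24*(-4 + 4*(0 + 2))**2 - 1*(-4 + 4*(0 + 2))*7569) = -20408 + (3 - 7569 + 24*(-4 + 4*2)**2 - 1*(-4 + 4*2)*7569) = -20408 + (3 - 7569 + 24*(-4 + 8)**2 - 1*(-4 + 8)*7569) = -20408 + (3 - 7569 + 24*4**2 - 1*4*7569) = -20408 + (3 - 7569 + 24*16 - 30276) = -20408 + (3 - 7569 + 384 - 30276) = -20408 - 37458 = -57866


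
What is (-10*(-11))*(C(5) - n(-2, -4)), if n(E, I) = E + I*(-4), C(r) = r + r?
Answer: -440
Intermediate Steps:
C(r) = 2*r
n(E, I) = E - 4*I
(-10*(-11))*(C(5) - n(-2, -4)) = (-10*(-11))*(2*5 - (-2 - 4*(-4))) = 110*(10 - (-2 + 16)) = 110*(10 - 1*14) = 110*(10 - 14) = 110*(-4) = -440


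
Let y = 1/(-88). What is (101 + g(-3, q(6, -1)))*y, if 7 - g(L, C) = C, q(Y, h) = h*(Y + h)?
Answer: -113/88 ≈ -1.2841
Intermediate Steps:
g(L, C) = 7 - C
y = -1/88 ≈ -0.011364
(101 + g(-3, q(6, -1)))*y = (101 + (7 - (-1)*(6 - 1)))*(-1/88) = (101 + (7 - (-1)*5))*(-1/88) = (101 + (7 - 1*(-5)))*(-1/88) = (101 + (7 + 5))*(-1/88) = (101 + 12)*(-1/88) = 113*(-1/88) = -113/88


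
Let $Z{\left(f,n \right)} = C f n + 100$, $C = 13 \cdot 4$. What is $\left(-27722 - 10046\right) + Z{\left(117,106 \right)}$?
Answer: $607236$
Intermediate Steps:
$C = 52$
$Z{\left(f,n \right)} = 100 + 52 f n$ ($Z{\left(f,n \right)} = 52 f n + 100 = 100 + 52 f n$)
$\left(-27722 - 10046\right) + Z{\left(117,106 \right)} = \left(-27722 - 10046\right) + \left(100 + 52 \cdot 117 \cdot 106\right) = -37768 + \left(100 + 644904\right) = -37768 + 645004 = 607236$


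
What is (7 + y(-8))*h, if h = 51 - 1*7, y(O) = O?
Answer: -44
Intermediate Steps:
h = 44 (h = 51 - 7 = 44)
(7 + y(-8))*h = (7 - 8)*44 = -1*44 = -44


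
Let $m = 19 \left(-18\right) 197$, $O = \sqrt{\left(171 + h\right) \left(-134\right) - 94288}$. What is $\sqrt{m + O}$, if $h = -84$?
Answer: $\sqrt{-67374 + i \sqrt{105946}} \approx 0.627 + 259.57 i$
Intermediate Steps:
$O = i \sqrt{105946}$ ($O = \sqrt{\left(171 - 84\right) \left(-134\right) - 94288} = \sqrt{87 \left(-134\right) - 94288} = \sqrt{-11658 - 94288} = \sqrt{-105946} = i \sqrt{105946} \approx 325.49 i$)
$m = -67374$ ($m = \left(-342\right) 197 = -67374$)
$\sqrt{m + O} = \sqrt{-67374 + i \sqrt{105946}}$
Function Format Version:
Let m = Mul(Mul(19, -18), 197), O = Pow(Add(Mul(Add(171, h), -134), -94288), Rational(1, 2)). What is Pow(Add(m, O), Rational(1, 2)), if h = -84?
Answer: Pow(Add(-67374, Mul(I, Pow(105946, Rational(1, 2)))), Rational(1, 2)) ≈ Add(0.6270, Mul(259.57, I))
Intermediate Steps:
O = Mul(I, Pow(105946, Rational(1, 2))) (O = Pow(Add(Mul(Add(171, -84), -134), -94288), Rational(1, 2)) = Pow(Add(Mul(87, -134), -94288), Rational(1, 2)) = Pow(Add(-11658, -94288), Rational(1, 2)) = Pow(-105946, Rational(1, 2)) = Mul(I, Pow(105946, Rational(1, 2))) ≈ Mul(325.49, I))
m = -67374 (m = Mul(-342, 197) = -67374)
Pow(Add(m, O), Rational(1, 2)) = Pow(Add(-67374, Mul(I, Pow(105946, Rational(1, 2)))), Rational(1, 2))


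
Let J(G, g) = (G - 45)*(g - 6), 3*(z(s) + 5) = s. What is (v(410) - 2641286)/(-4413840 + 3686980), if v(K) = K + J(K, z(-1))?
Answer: 3967519/1090290 ≈ 3.6390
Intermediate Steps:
z(s) = -5 + s/3
J(G, g) = (-45 + G)*(-6 + g)
v(K) = 510 - 31*K/3 (v(K) = K + (270 - 45*(-5 + (⅓)*(-1)) - 6*K + K*(-5 + (⅓)*(-1))) = K + (270 - 45*(-5 - ⅓) - 6*K + K*(-5 - ⅓)) = K + (270 - 45*(-16/3) - 6*K + K*(-16/3)) = K + (270 + 240 - 6*K - 16*K/3) = K + (510 - 34*K/3) = 510 - 31*K/3)
(v(410) - 2641286)/(-4413840 + 3686980) = ((510 - 31/3*410) - 2641286)/(-4413840 + 3686980) = ((510 - 12710/3) - 2641286)/(-726860) = (-11180/3 - 2641286)*(-1/726860) = -7935038/3*(-1/726860) = 3967519/1090290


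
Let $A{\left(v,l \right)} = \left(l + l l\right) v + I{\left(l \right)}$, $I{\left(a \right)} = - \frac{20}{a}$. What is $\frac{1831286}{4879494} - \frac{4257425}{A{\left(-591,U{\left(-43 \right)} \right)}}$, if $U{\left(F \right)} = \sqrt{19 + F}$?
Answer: $\frac{- 31122157173489 i + 3242291863 \sqrt{6}}{2439747 \left(3541 \sqrt{6} + 42552 i\right)} \approx -287.81 - 58.742 i$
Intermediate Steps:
$A{\left(v,l \right)} = - \frac{20}{l} + v \left(l + l^{2}\right)$ ($A{\left(v,l \right)} = \left(l + l l\right) v - \frac{20}{l} = \left(l + l^{2}\right) v - \frac{20}{l} = v \left(l + l^{2}\right) - \frac{20}{l} = - \frac{20}{l} + v \left(l + l^{2}\right)$)
$\frac{1831286}{4879494} - \frac{4257425}{A{\left(-591,U{\left(-43 \right)} \right)}} = \frac{1831286}{4879494} - \frac{4257425}{\frac{1}{\sqrt{19 - 43}} \left(-20 - 591 \left(\sqrt{19 - 43}\right)^{2} \left(1 + \sqrt{19 - 43}\right)\right)} = 1831286 \cdot \frac{1}{4879494} - \frac{4257425}{\frac{1}{\sqrt{-24}} \left(-20 - 591 \left(\sqrt{-24}\right)^{2} \left(1 + \sqrt{-24}\right)\right)} = \frac{915643}{2439747} - \frac{4257425}{\frac{1}{2 i \sqrt{6}} \left(-20 - 591 \left(2 i \sqrt{6}\right)^{2} \left(1 + 2 i \sqrt{6}\right)\right)} = \frac{915643}{2439747} - \frac{4257425}{- \frac{i \sqrt{6}}{12} \left(-20 - - 14184 \left(1 + 2 i \sqrt{6}\right)\right)} = \frac{915643}{2439747} - \frac{4257425}{- \frac{i \sqrt{6}}{12} \left(-20 + \left(14184 + 28368 i \sqrt{6}\right)\right)} = \frac{915643}{2439747} - \frac{4257425}{- \frac{i \sqrt{6}}{12} \left(14164 + 28368 i \sqrt{6}\right)} = \frac{915643}{2439747} - \frac{4257425}{\left(- \frac{1}{12}\right) i \sqrt{6} \left(14164 + 28368 i \sqrt{6}\right)} = \frac{915643}{2439747} - 4257425 \frac{2 i \sqrt{6}}{14164 + 28368 i \sqrt{6}} = \frac{915643}{2439747} - \frac{8514850 i \sqrt{6}}{14164 + 28368 i \sqrt{6}}$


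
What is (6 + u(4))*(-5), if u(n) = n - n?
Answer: -30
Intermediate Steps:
u(n) = 0
(6 + u(4))*(-5) = (6 + 0)*(-5) = 6*(-5) = -30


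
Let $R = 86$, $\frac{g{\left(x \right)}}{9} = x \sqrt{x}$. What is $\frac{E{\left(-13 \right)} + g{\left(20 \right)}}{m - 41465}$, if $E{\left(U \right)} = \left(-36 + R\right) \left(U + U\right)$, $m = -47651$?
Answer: $\frac{325}{22279} - \frac{90 \sqrt{5}}{22279} \approx 0.0055547$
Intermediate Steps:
$g{\left(x \right)} = 9 x^{\frac{3}{2}}$ ($g{\left(x \right)} = 9 x \sqrt{x} = 9 x^{\frac{3}{2}}$)
$E{\left(U \right)} = 100 U$ ($E{\left(U \right)} = \left(-36 + 86\right) \left(U + U\right) = 50 \cdot 2 U = 100 U$)
$\frac{E{\left(-13 \right)} + g{\left(20 \right)}}{m - 41465} = \frac{100 \left(-13\right) + 9 \cdot 20^{\frac{3}{2}}}{-47651 - 41465} = \frac{-1300 + 9 \cdot 40 \sqrt{5}}{-89116} = \left(-1300 + 360 \sqrt{5}\right) \left(- \frac{1}{89116}\right) = \frac{325}{22279} - \frac{90 \sqrt{5}}{22279}$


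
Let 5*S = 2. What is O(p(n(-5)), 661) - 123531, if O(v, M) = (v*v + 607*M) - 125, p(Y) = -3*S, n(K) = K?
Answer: 6939311/25 ≈ 2.7757e+5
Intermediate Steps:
S = ⅖ (S = (⅕)*2 = ⅖ ≈ 0.40000)
p(Y) = -6/5 (p(Y) = -3*⅖ = -6/5)
O(v, M) = -125 + v² + 607*M (O(v, M) = (v² + 607*M) - 125 = -125 + v² + 607*M)
O(p(n(-5)), 661) - 123531 = (-125 + (-6/5)² + 607*661) - 123531 = (-125 + 36/25 + 401227) - 123531 = 10027586/25 - 123531 = 6939311/25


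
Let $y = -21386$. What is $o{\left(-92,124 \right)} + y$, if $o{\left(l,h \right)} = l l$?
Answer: $-12922$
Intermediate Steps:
$o{\left(l,h \right)} = l^{2}$
$o{\left(-92,124 \right)} + y = \left(-92\right)^{2} - 21386 = 8464 - 21386 = -12922$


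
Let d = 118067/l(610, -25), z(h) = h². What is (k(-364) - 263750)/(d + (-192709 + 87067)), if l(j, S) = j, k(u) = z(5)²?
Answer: 160506250/64323553 ≈ 2.4953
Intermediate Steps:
k(u) = 625 (k(u) = (5²)² = 25² = 625)
d = 118067/610 ≈ 193.55
(k(-364) - 263750)/(d + (-192709 + 87067)) = (625 - 263750)/(118067/610 + (-192709 + 87067)) = -263125/(118067/610 - 105642) = -263125/(-64323553/610) = -263125*(-610/64323553) = 160506250/64323553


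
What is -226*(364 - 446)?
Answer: 18532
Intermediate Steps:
-226*(364 - 446) = -226*(-82) = 18532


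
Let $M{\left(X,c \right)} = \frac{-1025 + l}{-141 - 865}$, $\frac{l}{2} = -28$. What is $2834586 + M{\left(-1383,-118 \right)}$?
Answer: $\frac{2851594597}{1006} \approx 2.8346 \cdot 10^{6}$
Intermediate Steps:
$l = -56$ ($l = 2 \left(-28\right) = -56$)
$M{\left(X,c \right)} = \frac{1081}{1006}$ ($M{\left(X,c \right)} = \frac{-1025 - 56}{-141 - 865} = - \frac{1081}{-1006} = \left(-1081\right) \left(- \frac{1}{1006}\right) = \frac{1081}{1006}$)
$2834586 + M{\left(-1383,-118 \right)} = 2834586 + \frac{1081}{1006} = \frac{2851594597}{1006}$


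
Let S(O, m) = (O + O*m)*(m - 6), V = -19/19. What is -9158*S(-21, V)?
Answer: 0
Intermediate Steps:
V = -1 (V = -19*1/19 = -1)
S(O, m) = (-6 + m)*(O + O*m) (S(O, m) = (O + O*m)*(-6 + m) = (-6 + m)*(O + O*m))
-9158*S(-21, V) = -(-192318)*(-6 + (-1)² - 5*(-1)) = -(-192318)*(-6 + 1 + 5) = -(-192318)*0 = -9158*0 = 0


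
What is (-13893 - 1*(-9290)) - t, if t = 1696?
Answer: -6299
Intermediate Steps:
(-13893 - 1*(-9290)) - t = (-13893 - 1*(-9290)) - 1*1696 = (-13893 + 9290) - 1696 = -4603 - 1696 = -6299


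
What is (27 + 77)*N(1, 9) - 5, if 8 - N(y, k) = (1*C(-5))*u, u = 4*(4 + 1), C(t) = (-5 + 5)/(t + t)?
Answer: 827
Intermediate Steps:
C(t) = 0 (C(t) = 0/((2*t)) = 0*(1/(2*t)) = 0)
u = 20 (u = 4*5 = 20)
N(y, k) = 8 (N(y, k) = 8 - 1*0*20 = 8 - 0*20 = 8 - 1*0 = 8 + 0 = 8)
(27 + 77)*N(1, 9) - 5 = (27 + 77)*8 - 5 = 104*8 - 5 = 832 - 5 = 827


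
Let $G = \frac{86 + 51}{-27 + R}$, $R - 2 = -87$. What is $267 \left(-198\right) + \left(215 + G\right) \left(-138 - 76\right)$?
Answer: $- \frac{5522397}{56} \approx -98614.0$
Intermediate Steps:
$R = -85$ ($R = 2 - 87 = -85$)
$G = - \frac{137}{112}$ ($G = \frac{86 + 51}{-27 - 85} = \frac{137}{-112} = 137 \left(- \frac{1}{112}\right) = - \frac{137}{112} \approx -1.2232$)
$267 \left(-198\right) + \left(215 + G\right) \left(-138 - 76\right) = 267 \left(-198\right) + \left(215 - \frac{137}{112}\right) \left(-138 - 76\right) = -52866 + \frac{23943}{112} \left(-214\right) = -52866 - \frac{2561901}{56} = - \frac{5522397}{56}$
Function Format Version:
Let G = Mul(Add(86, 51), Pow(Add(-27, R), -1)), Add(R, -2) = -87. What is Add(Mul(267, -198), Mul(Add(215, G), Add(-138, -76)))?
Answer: Rational(-5522397, 56) ≈ -98614.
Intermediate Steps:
R = -85 (R = Add(2, -87) = -85)
G = Rational(-137, 112) (G = Mul(Add(86, 51), Pow(Add(-27, -85), -1)) = Mul(137, Pow(-112, -1)) = Mul(137, Rational(-1, 112)) = Rational(-137, 112) ≈ -1.2232)
Add(Mul(267, -198), Mul(Add(215, G), Add(-138, -76))) = Add(Mul(267, -198), Mul(Add(215, Rational(-137, 112)), Add(-138, -76))) = Add(-52866, Mul(Rational(23943, 112), -214)) = Add(-52866, Rational(-2561901, 56)) = Rational(-5522397, 56)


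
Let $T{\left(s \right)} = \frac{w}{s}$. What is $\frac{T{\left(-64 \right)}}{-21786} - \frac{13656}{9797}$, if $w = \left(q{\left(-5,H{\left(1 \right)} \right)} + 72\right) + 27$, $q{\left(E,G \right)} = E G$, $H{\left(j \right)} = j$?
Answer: $- \frac{9519847253}{6829998144} \approx -1.3938$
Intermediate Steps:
$w = 94$ ($w = \left(\left(-5\right) 1 + 72\right) + 27 = \left(-5 + 72\right) + 27 = 67 + 27 = 94$)
$T{\left(s \right)} = \frac{94}{s}$
$\frac{T{\left(-64 \right)}}{-21786} - \frac{13656}{9797} = \frac{94 \frac{1}{-64}}{-21786} - \frac{13656}{9797} = 94 \left(- \frac{1}{64}\right) \left(- \frac{1}{21786}\right) - \frac{13656}{9797} = \left(- \frac{47}{32}\right) \left(- \frac{1}{21786}\right) - \frac{13656}{9797} = \frac{47}{697152} - \frac{13656}{9797} = - \frac{9519847253}{6829998144}$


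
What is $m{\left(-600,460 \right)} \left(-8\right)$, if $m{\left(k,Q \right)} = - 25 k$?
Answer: $-120000$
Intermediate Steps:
$m{\left(-600,460 \right)} \left(-8\right) = \left(-25\right) \left(-600\right) \left(-8\right) = 15000 \left(-8\right) = -120000$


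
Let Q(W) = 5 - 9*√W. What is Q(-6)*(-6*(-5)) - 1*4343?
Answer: -4193 - 270*I*√6 ≈ -4193.0 - 661.36*I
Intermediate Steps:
Q(W) = 5 - 9*√W
Q(-6)*(-6*(-5)) - 1*4343 = (5 - 9*I*√6)*(-6*(-5)) - 1*4343 = (5 - 9*I*√6)*30 - 4343 = (150 - 270*I*√6) - 4343 = -4193 - 270*I*√6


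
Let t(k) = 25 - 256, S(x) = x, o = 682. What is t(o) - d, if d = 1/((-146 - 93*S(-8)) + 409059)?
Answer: -94630768/409657 ≈ -231.00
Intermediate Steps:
t(k) = -231
d = 1/409657 (d = 1/((-146 - 93*(-8)) + 409059) = 1/((-146 + 744) + 409059) = 1/(598 + 409059) = 1/409657 ≈ 2.4411e-6)
t(o) - d = -231 - 1*1/409657 = -231 - 1/409657 = -94630768/409657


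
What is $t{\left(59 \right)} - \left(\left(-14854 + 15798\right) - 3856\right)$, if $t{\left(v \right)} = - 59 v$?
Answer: $-569$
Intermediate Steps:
$t{\left(59 \right)} - \left(\left(-14854 + 15798\right) - 3856\right) = \left(-59\right) 59 - \left(\left(-14854 + 15798\right) - 3856\right) = -3481 - \left(944 - 3856\right) = -3481 - -2912 = -3481 + 2912 = -569$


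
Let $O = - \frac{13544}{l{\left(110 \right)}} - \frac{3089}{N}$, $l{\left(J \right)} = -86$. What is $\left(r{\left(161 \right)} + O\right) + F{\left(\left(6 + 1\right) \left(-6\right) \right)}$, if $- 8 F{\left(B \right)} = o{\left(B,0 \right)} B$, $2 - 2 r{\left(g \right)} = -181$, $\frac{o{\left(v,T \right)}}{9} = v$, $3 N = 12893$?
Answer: $- \frac{962564392}{554399} \approx -1736.2$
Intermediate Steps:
$N = \frac{12893}{3}$ ($N = \frac{1}{3} \cdot 12893 = \frac{12893}{3} \approx 4297.7$)
$o{\left(v,T \right)} = 9 v$
$r{\left(g \right)} = \frac{183}{2}$ ($r{\left(g \right)} = 1 - - \frac{181}{2} = 1 + \frac{181}{2} = \frac{183}{2}$)
$O = \frac{86912915}{554399}$ ($O = - \frac{13544}{-86} - \frac{3089}{\frac{12893}{3}} = \left(-13544\right) \left(- \frac{1}{86}\right) - \frac{9267}{12893} = \frac{6772}{43} - \frac{9267}{12893} = \frac{86912915}{554399} \approx 156.77$)
$F{\left(B \right)} = - \frac{9 B^{2}}{8}$ ($F{\left(B \right)} = - \frac{9 B B}{8} = - \frac{9 B^{2}}{8}$)
$\left(r{\left(161 \right)} + O\right) + F{\left(\left(6 + 1\right) \left(-6\right) \right)} = \left(\frac{183}{2} + \frac{86912915}{554399}\right) - \frac{9 \left(\left(6 + 1\right) \left(-6\right)\right)^{2}}{8} = \frac{275280847}{1108798} - \frac{9 \left(7 \left(-6\right)\right)^{2}}{8} = \frac{275280847}{1108798} - \frac{9 \left(-42\right)^{2}}{8} = \frac{275280847}{1108798} - \frac{3969}{2} = - \frac{962564392}{554399}$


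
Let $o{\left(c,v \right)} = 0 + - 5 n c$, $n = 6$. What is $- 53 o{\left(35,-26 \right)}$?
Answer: $55650$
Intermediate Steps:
$o{\left(c,v \right)} = - 30 c$ ($o{\left(c,v \right)} = 0 + \left(-5\right) 6 c = 0 - 30 c = - 30 c$)
$- 53 o{\left(35,-26 \right)} = - 53 \left(\left(-30\right) 35\right) = \left(-53\right) \left(-1050\right) = 55650$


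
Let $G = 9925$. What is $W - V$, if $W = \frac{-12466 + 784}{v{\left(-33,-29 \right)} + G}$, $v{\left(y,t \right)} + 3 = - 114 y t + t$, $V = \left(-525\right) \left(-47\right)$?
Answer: $- \frac{2447871693}{99205} \approx -24675.0$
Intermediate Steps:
$V = 24675$
$v{\left(y,t \right)} = -3 + t - 114 t y$ ($v{\left(y,t \right)} = -3 + \left(- 114 y t + t\right) = -3 - \left(- t + 114 t y\right) = -3 + t - 114 t y$)
$W = \frac{11682}{99205}$ ($W = \frac{-12466 + 784}{\left(-3 - 29 - \left(-3306\right) \left(-33\right)\right) + 9925} = - \frac{11682}{\left(-3 - 29 - 109098\right) + 9925} = - \frac{11682}{-109130 + 9925} = - \frac{11682}{-99205} = \left(-11682\right) \left(- \frac{1}{99205}\right) = \frac{11682}{99205} \approx 0.11776$)
$W - V = \frac{11682}{99205} - 24675 = - \frac{2447871693}{99205}$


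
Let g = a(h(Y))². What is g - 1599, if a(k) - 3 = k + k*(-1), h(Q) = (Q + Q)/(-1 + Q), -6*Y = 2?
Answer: -1590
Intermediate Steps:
Y = -⅓ (Y = -⅙*2 = -⅓ ≈ -0.33333)
h(Q) = 2*Q/(-1 + Q) (h(Q) = (2*Q)/(-1 + Q) = 2*Q/(-1 + Q))
a(k) = 3 (a(k) = 3 + (k + k*(-1)) = 3 + (k - k) = 3 + 0 = 3)
g = 9 (g = 3² = 9)
g - 1599 = 9 - 1599 = -1590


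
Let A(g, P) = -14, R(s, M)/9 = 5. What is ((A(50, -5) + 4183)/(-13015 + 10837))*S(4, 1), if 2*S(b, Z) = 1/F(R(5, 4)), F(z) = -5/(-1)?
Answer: -379/1980 ≈ -0.19141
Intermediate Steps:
R(s, M) = 45 (R(s, M) = 9*5 = 45)
F(z) = 5 (F(z) = -5*(-1) = 5)
S(b, Z) = ⅒ (S(b, Z) = (½)/5 = (½)*(⅕) = ⅒)
((A(50, -5) + 4183)/(-13015 + 10837))*S(4, 1) = ((-14 + 4183)/(-13015 + 10837))*(⅒) = (4169/(-2178))*(⅒) = (4169*(-1/2178))*(⅒) = -379/198*⅒ = -379/1980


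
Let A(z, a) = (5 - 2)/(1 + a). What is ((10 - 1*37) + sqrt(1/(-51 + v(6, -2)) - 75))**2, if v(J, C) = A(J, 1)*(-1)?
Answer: (2835 - I*sqrt(827085))**2/11025 ≈ 653.98 - 467.71*I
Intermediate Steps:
A(z, a) = 3/(1 + a)
v(J, C) = -3/2 (v(J, C) = (3/(1 + 1))*(-1) = (3/2)*(-1) = -3/2)
((10 - 1*37) + sqrt(1/(-51 + v(6, -2)) - 75))**2 = ((10 - 1*37) + sqrt(1/(-51 - 3/2) - 75))**2 = ((10 - 37) + sqrt(1/(-105/2) - 75))**2 = (-27 + sqrt(-2/105 - 75))**2 = (-27 + sqrt(-7877/105))**2 = (-27 + I*sqrt(827085)/105)**2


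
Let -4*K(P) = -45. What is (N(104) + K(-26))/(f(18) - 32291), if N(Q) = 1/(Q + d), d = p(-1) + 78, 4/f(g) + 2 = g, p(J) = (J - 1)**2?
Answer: -4187/12012159 ≈ -0.00034856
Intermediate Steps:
p(J) = (-1 + J)**2
f(g) = 4/(-2 + g)
K(P) = 45/4 (K(P) = -1/4*(-45) = 45/4)
d = 82 (d = (-1 - 1)**2 + 78 = (-2)**2 + 78 = 4 + 78 = 82)
N(Q) = 1/(82 + Q) (N(Q) = 1/(Q + 82) = 1/(82 + Q))
(N(104) + K(-26))/(f(18) - 32291) = (1/(82 + 104) + 45/4)/(4/(-2 + 18) - 32291) = (1/186 + 45/4)/(4/16 - 32291) = (1/186 + 45/4)/(4*(1/16) - 32291) = 4187/(372*(1/4 - 32291)) = 4187/(372*(-129163/4)) = (4187/372)*(-4/129163) = -4187/12012159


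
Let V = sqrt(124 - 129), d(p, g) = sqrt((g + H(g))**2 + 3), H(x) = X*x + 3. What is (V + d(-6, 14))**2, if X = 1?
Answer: 959 + 4*I*sqrt(1205) ≈ 959.0 + 138.85*I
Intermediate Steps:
H(x) = 3 + x (H(x) = 1*x + 3 = x + 3 = 3 + x)
d(p, g) = sqrt(3 + (3 + 2*g)**2) (d(p, g) = sqrt((g + (3 + g))**2 + 3) = sqrt((3 + 2*g)**2 + 3) = sqrt(3 + (3 + 2*g)**2))
V = I*sqrt(5) (V = sqrt(-5) = I*sqrt(5) ≈ 2.2361*I)
(V + d(-6, 14))**2 = (I*sqrt(5) + sqrt(3 + (3 + 2*14)**2))**2 = (I*sqrt(5) + sqrt(3 + (3 + 28)**2))**2 = (I*sqrt(5) + sqrt(3 + 31**2))**2 = (I*sqrt(5) + sqrt(3 + 961))**2 = (I*sqrt(5) + sqrt(964))**2 = (I*sqrt(5) + 2*sqrt(241))**2 = (2*sqrt(241) + I*sqrt(5))**2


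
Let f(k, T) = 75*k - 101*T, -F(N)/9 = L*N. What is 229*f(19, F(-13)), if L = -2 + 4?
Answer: -5085861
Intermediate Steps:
L = 2
F(N) = -18*N
f(k, T) = -101*T + 75*k
229*f(19, F(-13)) = 229*(-(-1818)*(-13) + 75*19) = 229*(-101*234 + 1425) = 229*(-23634 + 1425) = 229*(-22209) = -5085861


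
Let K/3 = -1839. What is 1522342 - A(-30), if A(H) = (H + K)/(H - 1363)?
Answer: 2120616859/1393 ≈ 1.5223e+6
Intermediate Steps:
K = -5517 (K = 3*(-1839) = -5517)
A(H) = (-5517 + H)/(-1363 + H) (A(H) = (H - 5517)/(H - 1363) = (-5517 + H)/(-1363 + H))
1522342 - A(-30) = 1522342 - (-5517 - 30)/(-1363 - 30) = 1522342 - (-5547)/(-1393) = 1522342 - (-1)*(-5547)/1393 = 1522342 - 1*5547/1393 = 1522342 - 5547/1393 = 2120616859/1393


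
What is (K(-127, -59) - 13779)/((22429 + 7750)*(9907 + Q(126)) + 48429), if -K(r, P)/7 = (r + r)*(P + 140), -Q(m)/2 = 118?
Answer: 130239/291909538 ≈ 0.00044616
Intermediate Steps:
Q(m) = -236 (Q(m) = -2*118 = -236)
K(r, P) = -14*r*(140 + P) (K(r, P) = -7*(r + r)*(P + 140) = -7*2*r*(140 + P) = -14*r*(140 + P))
(K(-127, -59) - 13779)/((22429 + 7750)*(9907 + Q(126)) + 48429) = (-14*(-127)*(140 - 59) - 13779)/((22429 + 7750)*(9907 - 236) + 48429) = (-14*(-127)*81 - 13779)/(30179*9671 + 48429) = (144018 - 13779)/(291861109 + 48429) = 130239/291909538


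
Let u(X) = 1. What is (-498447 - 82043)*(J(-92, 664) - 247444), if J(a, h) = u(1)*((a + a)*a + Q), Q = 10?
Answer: 133806427940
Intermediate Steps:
J(a, h) = 10 + 2*a² (J(a, h) = 1*((a + a)*a + 10) = 1*((2*a)*a + 10) = 1*(2*a² + 10) = 1*(10 + 2*a²) = 10 + 2*a²)
(-498447 - 82043)*(J(-92, 664) - 247444) = (-498447 - 82043)*((10 + 2*(-92)²) - 247444) = -580490*((10 + 2*8464) - 247444) = -580490*((10 + 16928) - 247444) = -580490*(16938 - 247444) = -580490*(-230506) = 133806427940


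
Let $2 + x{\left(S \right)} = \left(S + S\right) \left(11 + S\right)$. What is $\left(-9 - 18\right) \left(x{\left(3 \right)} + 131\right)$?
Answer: $-5751$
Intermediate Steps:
$x{\left(S \right)} = -2 + 2 S \left(11 + S\right)$ ($x{\left(S \right)} = -2 + \left(S + S\right) \left(11 + S\right) = -2 + 2 S \left(11 + S\right)$)
$\left(-9 - 18\right) \left(x{\left(3 \right)} + 131\right) = \left(-9 - 18\right) \left(\left(-2 + 2 \cdot 3^{2} + 22 \cdot 3\right) + 131\right) = \left(-9 - 18\right) \left(\left(-2 + 2 \cdot 9 + 66\right) + 131\right) = - 27 \left(\left(-2 + 18 + 66\right) + 131\right) = - 27 \left(82 + 131\right) = \left(-27\right) 213 = -5751$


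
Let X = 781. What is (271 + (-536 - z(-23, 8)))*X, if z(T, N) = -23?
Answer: -189002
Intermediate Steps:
(271 + (-536 - z(-23, 8)))*X = (271 + (-536 - 1*(-23)))*781 = (271 + (-536 + 23))*781 = (271 - 513)*781 = -242*781 = -189002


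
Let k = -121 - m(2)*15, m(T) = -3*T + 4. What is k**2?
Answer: 8281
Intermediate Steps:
m(T) = 4 - 3*T
k = -91 (k = -121 - (4 - 3*2)*15 = -121 - (4 - 6)*15 = -121 - (-2)*15 = -121 - 1*(-30) = -121 + 30 = -91)
k**2 = (-91)**2 = 8281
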